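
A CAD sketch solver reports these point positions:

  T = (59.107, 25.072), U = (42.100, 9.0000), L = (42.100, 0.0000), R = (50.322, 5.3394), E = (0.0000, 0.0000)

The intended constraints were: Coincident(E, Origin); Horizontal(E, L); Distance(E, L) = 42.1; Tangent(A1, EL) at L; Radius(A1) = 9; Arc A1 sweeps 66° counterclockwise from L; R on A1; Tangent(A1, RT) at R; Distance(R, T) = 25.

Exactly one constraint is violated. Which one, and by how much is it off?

Distance(R, T) = 25 — off by 3.40.

E = (0.00, 0.00) ✓; E.y = 0.00, L.y = 0.00 ✓; |EL| = 42.10 ✓; ∠(UL, LE) = 90.00° ✓; |UL| = 9.000 ✓; bearing(U→R) − bearing(U→L) = 66.00° ✓; |UR| = 9.000 ✓; ∠(UR, RT) = 90.00° ✓; |RT| = 21.60 ✗.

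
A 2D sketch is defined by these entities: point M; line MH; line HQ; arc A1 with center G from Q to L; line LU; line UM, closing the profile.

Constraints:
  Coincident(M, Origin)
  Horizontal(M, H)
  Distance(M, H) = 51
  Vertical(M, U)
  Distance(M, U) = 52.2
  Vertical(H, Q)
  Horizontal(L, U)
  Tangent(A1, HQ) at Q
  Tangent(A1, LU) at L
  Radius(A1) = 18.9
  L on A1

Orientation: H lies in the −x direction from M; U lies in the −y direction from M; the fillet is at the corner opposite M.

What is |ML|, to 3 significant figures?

61.3

The virtual corner opposite M is at (-51.0, -52.2). A1 meets HQ tangentially, so GQ is at right angles to HQ and the tangent condition forces GL to be normal to LU, with radius 18.9, so the center G sits 18.9 in from both sides at G = (-32.1, -33.3). That places the tangent points at Q = (-51.0, -33.3) on HQ and L = (-32.1, -52.2) on LU. Then |ML| = |L − M| = 61.3.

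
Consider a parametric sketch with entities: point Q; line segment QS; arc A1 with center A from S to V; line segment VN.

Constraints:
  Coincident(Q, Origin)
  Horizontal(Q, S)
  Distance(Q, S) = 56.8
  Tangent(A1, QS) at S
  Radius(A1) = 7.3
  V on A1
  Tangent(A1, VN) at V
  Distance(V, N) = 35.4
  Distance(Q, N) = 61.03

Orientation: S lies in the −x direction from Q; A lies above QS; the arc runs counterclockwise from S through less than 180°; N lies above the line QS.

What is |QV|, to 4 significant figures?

49.97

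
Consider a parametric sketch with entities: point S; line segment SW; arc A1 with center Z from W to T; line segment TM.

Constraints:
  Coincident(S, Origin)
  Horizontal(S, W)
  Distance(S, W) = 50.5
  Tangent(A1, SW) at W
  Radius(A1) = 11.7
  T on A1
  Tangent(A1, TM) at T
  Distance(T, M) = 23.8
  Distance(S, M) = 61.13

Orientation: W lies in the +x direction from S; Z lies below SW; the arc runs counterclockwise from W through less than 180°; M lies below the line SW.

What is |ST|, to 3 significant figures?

42.6

S is at the origin; S and W share the same y with |SW| = 50.5 and W on the +x side, so W = (50.5, 0.00). Since A1 is tangent to SW there, ZW ⟂ SW, so Z = W + (0, -11.7) = (50.5, -11.7). Since ZT ⟂ TM (tangency), |ZM| = √(11.7² + 23.8²) = 26.5 regardless of where T sits on A1. So M lies on both circle(S, 61.13) and circle(Z, 26.5); the below-SW intersection is M = (47.8, -38.1). T is the foot of the tangent from M: T = (39.5, -15.8).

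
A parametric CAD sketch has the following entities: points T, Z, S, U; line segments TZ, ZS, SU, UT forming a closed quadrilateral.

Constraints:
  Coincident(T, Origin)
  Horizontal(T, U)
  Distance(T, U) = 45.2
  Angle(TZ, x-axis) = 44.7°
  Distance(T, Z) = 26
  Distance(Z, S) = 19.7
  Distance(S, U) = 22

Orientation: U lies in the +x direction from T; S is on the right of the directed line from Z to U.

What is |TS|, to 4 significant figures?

23.23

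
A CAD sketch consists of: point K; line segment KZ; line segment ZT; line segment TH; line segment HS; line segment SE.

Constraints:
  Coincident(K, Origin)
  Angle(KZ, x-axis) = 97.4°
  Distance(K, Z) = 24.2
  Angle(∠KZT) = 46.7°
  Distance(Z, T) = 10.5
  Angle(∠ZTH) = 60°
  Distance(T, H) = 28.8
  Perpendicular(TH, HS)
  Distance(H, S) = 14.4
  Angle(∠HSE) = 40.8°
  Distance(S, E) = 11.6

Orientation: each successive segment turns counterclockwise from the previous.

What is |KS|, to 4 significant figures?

32.97

K is at the origin; KZ runs at 97.4° with length 24.2, so Z = (-3.117, 24.00). ∠KZT = 46.7° gives ZT at -129.3° from the x-axis; with |ZT| = 10.5, T = (-9.767, 15.87). ∠ZTH = 60.0° gives TH at -9.300° from the x-axis; with |TH| = 28.8, H = (18.65, 11.22). The perpendicularity gives HS at right angles to TH, so HS runs at 80.70°; with |HS| = 14.4, S = (20.98, 25.43). Then |KS| = |S − K| = 32.97.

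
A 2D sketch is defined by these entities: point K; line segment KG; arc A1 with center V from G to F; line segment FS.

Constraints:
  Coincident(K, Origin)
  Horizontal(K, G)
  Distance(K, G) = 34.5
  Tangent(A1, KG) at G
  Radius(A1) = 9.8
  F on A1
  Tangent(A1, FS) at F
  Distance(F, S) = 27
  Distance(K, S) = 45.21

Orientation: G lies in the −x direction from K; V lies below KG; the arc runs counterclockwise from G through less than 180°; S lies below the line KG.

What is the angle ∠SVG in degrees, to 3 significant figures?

162°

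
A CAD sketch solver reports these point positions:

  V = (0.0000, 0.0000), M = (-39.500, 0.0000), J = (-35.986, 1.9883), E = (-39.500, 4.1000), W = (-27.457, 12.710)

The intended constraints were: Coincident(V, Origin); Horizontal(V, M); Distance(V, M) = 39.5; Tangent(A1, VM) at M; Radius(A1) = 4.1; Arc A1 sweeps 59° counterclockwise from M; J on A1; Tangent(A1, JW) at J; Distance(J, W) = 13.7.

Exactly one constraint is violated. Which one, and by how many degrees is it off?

Tangent(A1, JW) at J — off by 7.50°.

V = (0.00, 0.00) ✓; V.y = 0.00, M.y = 0.00 ✓; |VM| = 39.50 ✓; ∠(EM, MV) = 90.00° ✓; |EM| = 4.100 ✓; bearing(E→J) − bearing(E→M) = 59.00° ✓; |EJ| = 4.100 ✓; ∠(EJ, JW) = 97.50° ✗; |JW| = 13.70 ✓.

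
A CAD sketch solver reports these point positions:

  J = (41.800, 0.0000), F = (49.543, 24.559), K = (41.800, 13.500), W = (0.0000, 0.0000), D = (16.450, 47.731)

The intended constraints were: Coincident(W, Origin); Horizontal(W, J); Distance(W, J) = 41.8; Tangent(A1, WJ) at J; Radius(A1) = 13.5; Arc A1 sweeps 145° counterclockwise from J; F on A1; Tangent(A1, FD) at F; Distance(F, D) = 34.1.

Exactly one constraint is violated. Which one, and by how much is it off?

Distance(F, D) = 34.1 — off by 6.30.

W = (0.00, 0.00) ✓; W.y = 0.00, J.y = 0.00 ✓; |WJ| = 41.80 ✓; ∠(KJ, JW) = 90.00° ✓; |KJ| = 13.50 ✓; bearing(K→F) − bearing(K→J) = 145.0° ✓; |KF| = 13.50 ✓; ∠(KF, FD) = 90.00° ✓; |FD| = 40.40 ✗.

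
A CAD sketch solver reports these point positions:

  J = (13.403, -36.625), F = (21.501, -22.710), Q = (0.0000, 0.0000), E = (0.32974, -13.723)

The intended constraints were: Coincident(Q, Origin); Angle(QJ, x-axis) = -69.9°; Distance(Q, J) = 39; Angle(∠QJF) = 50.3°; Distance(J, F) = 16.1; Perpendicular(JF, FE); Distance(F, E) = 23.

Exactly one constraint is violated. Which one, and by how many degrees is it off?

Perpendicular(JF, FE) — off by 7.20°.

Q = (0.00, 0.00) ✓; QJ at -69.90° ✓; |QJ| = 39.00 ✓; ∠QJF = 50.30° ✓; |JF| = 16.10 ✓; ∠(JF, FE) = 97.20° ✗; |FE| = 23.00 ✓.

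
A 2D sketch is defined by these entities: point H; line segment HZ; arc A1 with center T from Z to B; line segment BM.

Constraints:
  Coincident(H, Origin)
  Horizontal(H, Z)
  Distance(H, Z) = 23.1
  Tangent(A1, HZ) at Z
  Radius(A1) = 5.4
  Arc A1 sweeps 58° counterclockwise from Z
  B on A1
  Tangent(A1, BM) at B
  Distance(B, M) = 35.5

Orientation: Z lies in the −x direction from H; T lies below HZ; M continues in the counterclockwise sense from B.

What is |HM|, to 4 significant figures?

56.81

On A1, Z sits at bearing 90° from T; a 58° counterclockwise sweep puts B at bearing 148°, so B = T + 5.4·(cos 148°, sin 148°) = (-27.68, -2.538). Since A1 is tangent to BM there, TB ⟂ BM, so BM runs along (−sin 148°, cos 148°); with |BM| = 35.5, M = (-46.49, -32.64). Then |HM| = |M − H| = 56.81.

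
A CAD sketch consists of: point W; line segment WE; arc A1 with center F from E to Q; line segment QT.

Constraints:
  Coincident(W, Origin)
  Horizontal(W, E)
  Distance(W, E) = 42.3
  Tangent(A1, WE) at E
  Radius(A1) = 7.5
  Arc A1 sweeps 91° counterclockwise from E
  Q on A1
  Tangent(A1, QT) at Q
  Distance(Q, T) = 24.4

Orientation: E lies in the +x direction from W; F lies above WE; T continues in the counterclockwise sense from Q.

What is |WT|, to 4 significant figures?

58.85

On A1, E sits at bearing -90° from F; a 91° counterclockwise sweep puts Q at bearing 1°, so Q = F + 7.5·(cos 1°, sin 1°) = (49.80, 7.631). A1 meets QT tangentially, so FQ is at right angles to QT, so QT runs along (−sin 1°, cos 1°); with |QT| = 24.4, T = (49.37, 32.03). Then |WT| = |T − W| = 58.85.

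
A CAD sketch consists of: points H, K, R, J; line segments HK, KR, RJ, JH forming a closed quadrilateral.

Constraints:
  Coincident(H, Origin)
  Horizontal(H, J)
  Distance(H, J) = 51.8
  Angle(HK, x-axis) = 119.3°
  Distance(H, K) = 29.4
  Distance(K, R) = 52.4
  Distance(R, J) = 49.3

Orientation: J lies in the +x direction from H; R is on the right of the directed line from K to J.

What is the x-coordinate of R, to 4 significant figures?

7.635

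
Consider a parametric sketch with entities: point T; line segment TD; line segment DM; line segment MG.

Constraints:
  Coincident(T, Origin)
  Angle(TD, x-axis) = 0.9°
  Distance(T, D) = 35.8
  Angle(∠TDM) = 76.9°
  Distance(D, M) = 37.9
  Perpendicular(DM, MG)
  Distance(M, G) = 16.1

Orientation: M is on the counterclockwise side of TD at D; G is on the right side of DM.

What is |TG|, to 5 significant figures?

59.034

T is at the origin; TD runs at 0.9° with length 35.8, so D = 35.8·(cos 0.9°, sin 0.9°) = (35.796, 0.56232). ∠TDM = 76.9°, so DM runs at 0.9° + (180° − 76.9°) = 104.00° from the x-axis; with |DM| = 37.9, M = D + 37.9·(cos 104.00°, sin 104.00°) = (26.627, 37.337). DM ⟂ MG; with |MG| = 16.1 on the right of DM, G = M + 16.1·(0.97030, 0.24192) = (42.249, 41.231). Then |TG| = |G − T| = 59.034.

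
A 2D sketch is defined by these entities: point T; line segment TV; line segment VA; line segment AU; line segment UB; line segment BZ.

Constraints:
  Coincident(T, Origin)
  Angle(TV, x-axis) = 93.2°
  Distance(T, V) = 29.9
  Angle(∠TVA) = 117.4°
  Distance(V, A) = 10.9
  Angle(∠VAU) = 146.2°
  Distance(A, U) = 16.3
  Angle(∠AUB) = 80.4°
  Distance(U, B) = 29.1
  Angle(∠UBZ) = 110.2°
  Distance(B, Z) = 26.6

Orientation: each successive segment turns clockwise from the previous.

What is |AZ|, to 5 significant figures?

36.661

∠AUB = 80.4° gives UB at -102.80° from the x-axis; with |UB| = 29.1, B = (17.541, 6.1152). ∠UBZ = 110.2° gives BZ at -172.60° from the x-axis; with |BZ| = 26.6, Z = (-8.8379, 2.6892). Then |AZ| = |Z − A| = 36.661.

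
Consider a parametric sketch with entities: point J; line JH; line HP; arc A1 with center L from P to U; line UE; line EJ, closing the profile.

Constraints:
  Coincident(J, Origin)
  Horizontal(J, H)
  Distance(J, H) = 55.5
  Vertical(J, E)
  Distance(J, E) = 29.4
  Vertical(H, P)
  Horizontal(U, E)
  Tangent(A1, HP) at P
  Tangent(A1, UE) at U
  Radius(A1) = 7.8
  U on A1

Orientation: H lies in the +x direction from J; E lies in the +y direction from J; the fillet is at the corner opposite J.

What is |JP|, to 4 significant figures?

59.56

J is at the origin; JH is horizontal with |JH| = 55.5 and H on the +x side, so H = (55.50, 0.000). J and E share the same x with |JE| = 29.4 and E on the +y side, so E = (0.000, 29.40). The virtual corner opposite J is at (55.50, 29.40). The tangent condition forces LP to be normal to HP and A1 meets UE tangentially, so LU is at right angles to UE, with radius 7.8, so the center L sits 7.8 in from both sides at L = (47.70, 21.60). That places the tangent points at P = (55.50, 21.60) on HP and U = (47.70, 29.40) on UE. Then |JP| = |P − J| = 59.56.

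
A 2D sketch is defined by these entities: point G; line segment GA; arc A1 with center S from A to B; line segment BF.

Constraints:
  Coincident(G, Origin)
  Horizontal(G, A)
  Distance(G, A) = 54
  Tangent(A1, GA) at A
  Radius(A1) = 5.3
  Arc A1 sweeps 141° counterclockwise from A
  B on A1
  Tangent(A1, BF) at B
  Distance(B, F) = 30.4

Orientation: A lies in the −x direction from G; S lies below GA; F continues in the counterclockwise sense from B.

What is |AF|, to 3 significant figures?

35.0

G is at the origin; GA is horizontal with |GA| = 54.0 and A on the −x side, so A = (-54.0, 0.00). A1 meets GA tangentially, so SA is at right angles to GA, so S = A + (0, -5.3) = (-54.0, -5.30). On A1, A sits at bearing 90° from S; a 141° counterclockwise sweep puts B at bearing 231°, so B = S + 5.3·(cos 231°, sin 231°) = (-57.3, -9.42). Tangency of A1 to BF means the radius SB is perpendicular to BF, so BF runs along (−sin 231°, cos 231°); with |BF| = 30.4, F = (-33.7, -28.6). Then |AF| = |F − A| = 35.0.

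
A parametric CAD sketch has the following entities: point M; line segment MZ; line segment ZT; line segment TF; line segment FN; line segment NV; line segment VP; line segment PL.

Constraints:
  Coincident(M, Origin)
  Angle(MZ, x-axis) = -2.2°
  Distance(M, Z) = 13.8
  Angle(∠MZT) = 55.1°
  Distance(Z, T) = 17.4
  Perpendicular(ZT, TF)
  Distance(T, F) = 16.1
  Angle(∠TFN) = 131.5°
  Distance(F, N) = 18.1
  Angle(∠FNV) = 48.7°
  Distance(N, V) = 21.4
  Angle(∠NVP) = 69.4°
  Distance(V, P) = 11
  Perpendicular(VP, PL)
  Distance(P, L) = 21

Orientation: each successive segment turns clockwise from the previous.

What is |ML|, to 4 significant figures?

18.93

M is at the origin; MZ runs at -2.2° with length 13.8, so Z = (13.79, -0.5298). ∠MZT = 55.1° gives ZT at -127.1° from the x-axis; with |ZT| = 17.4, T = (3.294, -14.41). The perpendicularity gives TF at right angles to ZT, so TF runs at 142.9°; with |TF| = 16.1, F = (-9.547, -4.696). ∠TFN = 131.5° gives FN at 94.40° from the x-axis; with |FN| = 18.1, N = (-10.94, 13.35). ∠FNV = 48.7° gives NV at -36.90° from the x-axis; with |NV| = 21.4, V = (6.178, 0.5016). ∠NVP = 69.4° gives VP at -147.5° from the x-axis; with |VP| = 11.0, P = (-3.100, -5.409). VP is perpendicular to PL, so PL runs at 122.5°; with |PL| = 21.0, L = (-14.38, 12.30). Then |ML| = |L − M| = 18.93.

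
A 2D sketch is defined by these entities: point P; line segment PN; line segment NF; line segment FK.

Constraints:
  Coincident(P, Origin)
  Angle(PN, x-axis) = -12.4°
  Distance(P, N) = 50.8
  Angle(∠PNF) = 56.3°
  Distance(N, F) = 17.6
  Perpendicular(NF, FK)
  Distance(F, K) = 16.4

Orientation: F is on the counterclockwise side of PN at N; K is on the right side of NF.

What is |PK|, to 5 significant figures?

59.611

P is at the origin; PN runs at -12.4° with length 50.8, so N = 50.8·(cos -12.4°, sin -12.4°) = (49.615, -10.909). ∠PNF = 56.3°, so NF runs at -12.4° + (180° − 56.3°) = 111.30° from the x-axis; with |NF| = 17.6, F = N + 17.6·(cos 111.30°, sin 111.30°) = (43.222, 5.4892). NF is perpendicular to FK; with |FK| = 16.4 on the right of NF, K = F + 16.4·(0.93169, 0.36325) = (58.501, 11.447). Then |PK| = |K − P| = 59.611.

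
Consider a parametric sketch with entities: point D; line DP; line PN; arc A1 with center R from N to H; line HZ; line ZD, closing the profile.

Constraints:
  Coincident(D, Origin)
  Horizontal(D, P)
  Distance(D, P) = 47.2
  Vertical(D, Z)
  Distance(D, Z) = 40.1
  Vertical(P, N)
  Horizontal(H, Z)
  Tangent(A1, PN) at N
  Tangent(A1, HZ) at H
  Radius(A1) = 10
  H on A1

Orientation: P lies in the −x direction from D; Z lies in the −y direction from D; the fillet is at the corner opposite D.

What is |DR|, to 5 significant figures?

47.852

D is at the origin; D and P share the same y with |DP| = 47.2 and P on the −x side, so P = (-47.200, 0.0000). D and Z share the same x with |DZ| = 40.1 and Z on the −y side, so Z = (0.0000, -40.100). The virtual corner opposite D is at (-47.200, -40.100). The tangent condition forces RN to be normal to PN and the tangent condition forces RH to be normal to HZ, with radius 10.0, so the center R sits 10.0 in from both sides at R = (-37.200, -30.100). Then |DR| = |R − D| = 47.852.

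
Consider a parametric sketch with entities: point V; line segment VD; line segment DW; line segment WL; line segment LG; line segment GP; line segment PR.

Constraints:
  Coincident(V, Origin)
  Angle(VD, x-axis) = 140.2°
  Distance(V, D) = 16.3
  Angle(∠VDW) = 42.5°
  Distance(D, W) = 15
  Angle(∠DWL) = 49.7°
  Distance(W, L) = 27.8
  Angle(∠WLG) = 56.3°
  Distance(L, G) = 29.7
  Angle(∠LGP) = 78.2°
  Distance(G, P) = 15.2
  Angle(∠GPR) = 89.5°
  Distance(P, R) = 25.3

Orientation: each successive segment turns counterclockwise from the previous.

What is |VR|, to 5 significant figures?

8.6149

V is at the origin; VD runs at 140.2° with length 16.3, so D = (-12.523, 10.434). ∠VDW = 42.5° gives DW at -82.300° from the x-axis; with |DW| = 15.0, W = (-10.513, -4.4310). ∠DWL = 49.7° gives WL at 48.000° from the x-axis; with |WL| = 27.8, L = (8.0886, 16.228). ∠WLG = 56.3° gives LG at 171.70° from the x-axis; with |LG| = 29.7, G = (-21.300, 20.516). ∠LGP = 78.2° gives GP at -86.500° from the x-axis; with |GP| = 15.2, P = (-20.372, 5.3442). ∠GPR = 89.5° gives PR at 4.0000° from the x-axis; with |PR| = 25.3, R = (4.8660, 7.1090). Then |VR| = |R − V| = 8.6149.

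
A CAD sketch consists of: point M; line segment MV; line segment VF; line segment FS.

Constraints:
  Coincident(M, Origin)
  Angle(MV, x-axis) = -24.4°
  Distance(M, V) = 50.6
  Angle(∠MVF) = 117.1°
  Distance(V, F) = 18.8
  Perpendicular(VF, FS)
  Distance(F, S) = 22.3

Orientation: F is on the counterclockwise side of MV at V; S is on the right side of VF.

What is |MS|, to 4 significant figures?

79.29

M is at the origin; MV runs at -24.4° with length 50.6, so V = 50.6·(cos -24.4°, sin -24.4°) = (46.08, -20.90). ∠MVF = 117.1°, so VF runs at -24.4° + (180° − 117.1°) = 38.50° from the x-axis; with |VF| = 18.8, F = V + 18.8·(cos 38.50°, sin 38.50°) = (60.79, -9.200). The perpendicularity gives FS at right angles to VF; with |FS| = 22.3 on the right of VF, S = F + 22.3·(0.6225, -0.7826) = (74.68, -26.65). Then |MS| = |S − M| = 79.29.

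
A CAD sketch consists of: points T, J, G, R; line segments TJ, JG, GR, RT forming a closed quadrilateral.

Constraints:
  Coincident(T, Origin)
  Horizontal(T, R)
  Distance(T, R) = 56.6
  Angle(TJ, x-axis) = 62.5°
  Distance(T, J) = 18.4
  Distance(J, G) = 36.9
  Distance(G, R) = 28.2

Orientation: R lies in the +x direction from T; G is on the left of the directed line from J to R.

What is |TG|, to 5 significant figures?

51.022

Checks: |JG| = 36.90 ✓; |GR| = 28.20 ✓.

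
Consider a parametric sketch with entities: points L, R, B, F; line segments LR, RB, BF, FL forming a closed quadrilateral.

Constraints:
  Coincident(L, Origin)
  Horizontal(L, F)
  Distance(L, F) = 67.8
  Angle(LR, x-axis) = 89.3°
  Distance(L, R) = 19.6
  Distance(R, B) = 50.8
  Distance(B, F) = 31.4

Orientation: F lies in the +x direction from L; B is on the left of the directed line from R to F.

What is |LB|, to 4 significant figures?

57.01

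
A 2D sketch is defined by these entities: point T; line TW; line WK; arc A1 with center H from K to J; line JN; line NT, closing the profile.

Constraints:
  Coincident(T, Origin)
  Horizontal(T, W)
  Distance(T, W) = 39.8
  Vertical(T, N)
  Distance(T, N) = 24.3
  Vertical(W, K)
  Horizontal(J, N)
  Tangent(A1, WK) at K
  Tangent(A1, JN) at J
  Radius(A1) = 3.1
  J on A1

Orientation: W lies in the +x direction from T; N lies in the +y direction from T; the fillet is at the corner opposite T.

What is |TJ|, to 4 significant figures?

44.02

T is at the origin; TW is horizontal with |TW| = 39.8 and W on the +x side, so W = (39.80, 0.000). TN is vertical with |TN| = 24.3 and N on the +y side, so N = (0.000, 24.30). The virtual corner opposite T is at (39.80, 24.30). A1 meets WK tangentially, so HK is at right angles to WK and A1 meets JN tangentially, so HJ is at right angles to JN, with radius 3.1, so the center H sits 3.1 in from both sides at H = (36.70, 21.20). That places the tangent points at K = (39.80, 21.20) on WK and J = (36.70, 24.30) on JN. Then |TJ| = |J − T| = 44.02.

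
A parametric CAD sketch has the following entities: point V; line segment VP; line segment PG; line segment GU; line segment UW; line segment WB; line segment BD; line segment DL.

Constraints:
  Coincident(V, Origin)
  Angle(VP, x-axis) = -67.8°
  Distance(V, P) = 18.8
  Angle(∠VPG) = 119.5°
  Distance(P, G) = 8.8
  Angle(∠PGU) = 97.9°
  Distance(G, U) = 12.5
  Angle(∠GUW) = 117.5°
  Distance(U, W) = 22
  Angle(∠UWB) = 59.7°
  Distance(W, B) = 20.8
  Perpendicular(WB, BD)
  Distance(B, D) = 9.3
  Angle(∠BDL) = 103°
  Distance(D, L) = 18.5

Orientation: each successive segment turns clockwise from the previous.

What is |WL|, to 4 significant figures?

13.74

V is at the origin; VP runs at -67.8° with length 18.8, so P = (7.103, -17.41). ∠VPG = 119.5° gives PG at -128.3° from the x-axis; with |PG| = 8.8, G = (1.649, -24.31). ∠PGU = 97.9° gives GU at 149.6° from the x-axis; with |GU| = 12.5, U = (-9.132, -17.99). ∠GUW = 117.5° gives UW at 87.10° from the x-axis; with |UW| = 22.0, W = (-8.019, 3.985). ∠UWB = 59.7° gives WB at -33.20° from the x-axis; with |WB| = 20.8, B = (9.386, -7.404). The perpendicularity gives BD at right angles to WB, so BD runs at -123.2°; with |BD| = 9.3, D = (4.293, -15.19). ∠BDL = 103.0° gives DL at 159.8° from the x-axis; with |DL| = 18.5, L = (-13.07, -8.798). Then |WL| = |L − W| = 13.74.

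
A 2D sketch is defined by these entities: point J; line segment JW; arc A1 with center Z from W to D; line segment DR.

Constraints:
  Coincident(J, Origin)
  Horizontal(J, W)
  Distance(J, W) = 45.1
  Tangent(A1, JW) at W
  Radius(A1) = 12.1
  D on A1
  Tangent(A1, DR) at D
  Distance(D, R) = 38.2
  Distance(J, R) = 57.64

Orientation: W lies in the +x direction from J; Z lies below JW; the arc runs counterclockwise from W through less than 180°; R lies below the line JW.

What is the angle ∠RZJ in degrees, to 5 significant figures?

82.882°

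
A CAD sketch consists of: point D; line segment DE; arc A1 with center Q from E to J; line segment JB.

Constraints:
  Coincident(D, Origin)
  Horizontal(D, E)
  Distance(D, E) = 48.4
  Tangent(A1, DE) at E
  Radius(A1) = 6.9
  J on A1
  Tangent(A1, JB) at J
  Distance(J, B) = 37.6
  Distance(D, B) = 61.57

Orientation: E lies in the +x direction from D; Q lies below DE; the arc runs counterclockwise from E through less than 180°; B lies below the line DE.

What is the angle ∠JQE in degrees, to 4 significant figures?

91.36°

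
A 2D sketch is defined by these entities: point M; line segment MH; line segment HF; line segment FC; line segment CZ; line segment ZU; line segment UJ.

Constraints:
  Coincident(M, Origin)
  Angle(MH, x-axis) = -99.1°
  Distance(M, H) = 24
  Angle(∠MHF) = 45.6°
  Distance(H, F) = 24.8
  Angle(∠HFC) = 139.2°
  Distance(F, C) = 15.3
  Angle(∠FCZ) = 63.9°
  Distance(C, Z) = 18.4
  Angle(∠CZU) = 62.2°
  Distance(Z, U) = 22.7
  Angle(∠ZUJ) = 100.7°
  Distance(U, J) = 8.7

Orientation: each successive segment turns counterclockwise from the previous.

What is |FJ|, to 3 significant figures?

8.16

M is at the origin; MH runs at -99.1° with length 24.0, so H = (-3.80, -23.7). ∠MHF = 45.6° gives HF at 35.3° from the x-axis; with |HF| = 24.8, F = (16.4, -9.37). ∠HFC = 139.2° gives FC at 76.1° from the x-axis; with |FC| = 15.3, C = (20.1, 5.48). ∠FCZ = 63.9° gives CZ at -168° from the x-axis; with |CZ| = 18.4, Z = (2.14, 1.60). ∠CZU = 62.2° gives ZU at -50.0° from the x-axis; with |ZU| = 22.7, U = (16.7, -15.8). ∠ZUJ = 100.7° gives UJ at 29.3° from the x-axis; with |UJ| = 8.7, J = (24.3, -11.5). Then |FJ| = |J − F| = 8.16.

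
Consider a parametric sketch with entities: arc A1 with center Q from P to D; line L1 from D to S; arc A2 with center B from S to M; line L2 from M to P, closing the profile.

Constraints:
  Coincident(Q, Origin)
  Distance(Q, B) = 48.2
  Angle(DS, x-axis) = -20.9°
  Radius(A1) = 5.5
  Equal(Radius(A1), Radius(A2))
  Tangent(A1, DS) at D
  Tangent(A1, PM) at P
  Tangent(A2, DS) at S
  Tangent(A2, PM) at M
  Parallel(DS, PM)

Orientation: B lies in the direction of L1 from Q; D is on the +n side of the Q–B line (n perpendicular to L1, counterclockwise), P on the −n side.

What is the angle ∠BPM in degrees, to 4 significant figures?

6.510°

Tangency of A1 to both parallel lines with radius 5.5 puts D and P at Q ± 5.5·n: D = (1.962, 5.138), P = (-1.962, -5.138). Equal radii place S and M the same way about B: S = B + 5.5·n = (46.99, -12.06), M = B − 5.5·n = (43.07, -22.33). Then cos ∠BPM = PB·PM / (|PB||PM|), giving 6.510°.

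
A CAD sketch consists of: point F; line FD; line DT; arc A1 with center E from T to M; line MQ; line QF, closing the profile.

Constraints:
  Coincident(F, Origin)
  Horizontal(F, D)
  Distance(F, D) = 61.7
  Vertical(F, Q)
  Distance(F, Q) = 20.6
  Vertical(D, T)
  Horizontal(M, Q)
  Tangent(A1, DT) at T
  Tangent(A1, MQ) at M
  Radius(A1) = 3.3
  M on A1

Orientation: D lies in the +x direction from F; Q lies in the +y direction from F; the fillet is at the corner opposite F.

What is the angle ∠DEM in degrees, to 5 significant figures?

169.20°

F is at the origin; F and D share the same y with |FD| = 61.7 and D on the +x side, so D = (61.700, 0.0000). F and Q share the same x with |FQ| = 20.6 and Q on the +y side, so Q = (0.0000, 20.600). The virtual corner opposite F is at (61.700, 20.600). Tangency of A1 to DT means the radius ET is perpendicular to DT and since A1 is tangent to MQ there, EM ⟂ MQ, with radius 3.3, so the center E sits 3.3 in from both sides at E = (58.400, 17.300). That places the tangent points at T = (61.700, 17.300) on DT and M = (58.400, 20.600) on MQ. Then cos ∠DEM = ED·EM / (|ED||EM|), giving 169.20°.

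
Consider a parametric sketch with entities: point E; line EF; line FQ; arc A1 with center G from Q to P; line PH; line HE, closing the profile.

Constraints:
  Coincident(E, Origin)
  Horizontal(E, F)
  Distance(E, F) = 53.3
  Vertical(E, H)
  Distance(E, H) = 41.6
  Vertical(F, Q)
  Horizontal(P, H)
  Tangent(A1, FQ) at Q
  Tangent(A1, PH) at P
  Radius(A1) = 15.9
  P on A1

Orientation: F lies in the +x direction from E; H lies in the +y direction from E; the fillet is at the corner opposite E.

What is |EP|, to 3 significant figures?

55.9

E is at the origin; EF is horizontal with |EF| = 53.3 and F on the +x side, so F = (53.3, 0.00). E and H share the same x with |EH| = 41.6 and H on the +y side, so H = (0.00, 41.6). The virtual corner opposite E is at (53.3, 41.6). The tangent condition forces GQ to be normal to FQ and A1 meets PH tangentially, so GP is at right angles to PH, with radius 15.9, so the center G sits 15.9 in from both sides at G = (37.4, 25.7). That places the tangent points at Q = (53.3, 25.7) on FQ and P = (37.4, 41.6) on PH. Then |EP| = |P − E| = 55.9.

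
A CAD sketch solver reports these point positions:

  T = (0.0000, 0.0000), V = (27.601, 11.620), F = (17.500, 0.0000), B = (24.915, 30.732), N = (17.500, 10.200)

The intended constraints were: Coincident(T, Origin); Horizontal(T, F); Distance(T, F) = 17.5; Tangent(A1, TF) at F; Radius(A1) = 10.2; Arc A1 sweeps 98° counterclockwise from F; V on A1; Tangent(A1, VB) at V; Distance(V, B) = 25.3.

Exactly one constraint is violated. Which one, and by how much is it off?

Distance(V, B) = 25.3 — off by 6.00.

T = (0.00, 0.00) ✓; T.y = 0.00, F.y = 0.00 ✓; |TF| = 17.50 ✓; ∠(NF, FT) = 90.00° ✓; |NF| = 10.20 ✓; bearing(N→V) − bearing(N→F) = 98.00° ✓; |NV| = 10.20 ✓; ∠(NV, VB) = 90.00° ✓; |VB| = 19.30 ✗.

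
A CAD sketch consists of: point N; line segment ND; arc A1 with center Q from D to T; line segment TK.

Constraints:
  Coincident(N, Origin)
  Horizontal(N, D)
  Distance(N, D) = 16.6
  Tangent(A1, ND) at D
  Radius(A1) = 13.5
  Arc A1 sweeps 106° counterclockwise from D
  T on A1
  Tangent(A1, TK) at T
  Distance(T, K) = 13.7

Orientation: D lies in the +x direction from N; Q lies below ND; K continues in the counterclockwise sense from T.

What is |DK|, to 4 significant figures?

31.75

N is at the origin; N and D share the same y with |ND| = 16.6 and D on the +x side, so D = (16.60, 0.000). A1 meets ND tangentially, so QD is at right angles to ND, so Q = D + (0, -13.5) = (16.60, -13.50). On A1, D sits at bearing 90° from Q; a 106° counterclockwise sweep puts T at bearing 196°, so T = Q + 13.5·(cos 196°, sin 196°) = (3.623, -17.22). The tangent condition forces QT to be normal to TK, so TK runs along (−sin 196°, cos 196°); with |TK| = 13.7, K = (7.399, -30.39). Then |DK| = |K − D| = 31.75.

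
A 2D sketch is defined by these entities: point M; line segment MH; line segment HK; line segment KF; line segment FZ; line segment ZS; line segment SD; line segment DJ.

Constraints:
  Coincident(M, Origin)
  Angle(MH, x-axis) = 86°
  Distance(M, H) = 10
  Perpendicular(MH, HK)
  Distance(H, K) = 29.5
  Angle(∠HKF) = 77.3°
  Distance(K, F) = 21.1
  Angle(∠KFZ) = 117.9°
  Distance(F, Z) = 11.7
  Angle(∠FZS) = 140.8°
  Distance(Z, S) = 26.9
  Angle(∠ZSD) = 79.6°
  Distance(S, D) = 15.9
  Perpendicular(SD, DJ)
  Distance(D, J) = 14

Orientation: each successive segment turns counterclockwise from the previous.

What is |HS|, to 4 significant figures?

16.81

∠KFZ = 117.9° gives FZ at -19.20° from the x-axis; with |FZ| = 11.7, Z = (-14.49, -12.67). ∠FZS = 140.8° gives ZS at 20.00° from the x-axis; with |ZS| = 26.9, S = (10.79, -3.471). Then |HS| = |S − H| = 16.81.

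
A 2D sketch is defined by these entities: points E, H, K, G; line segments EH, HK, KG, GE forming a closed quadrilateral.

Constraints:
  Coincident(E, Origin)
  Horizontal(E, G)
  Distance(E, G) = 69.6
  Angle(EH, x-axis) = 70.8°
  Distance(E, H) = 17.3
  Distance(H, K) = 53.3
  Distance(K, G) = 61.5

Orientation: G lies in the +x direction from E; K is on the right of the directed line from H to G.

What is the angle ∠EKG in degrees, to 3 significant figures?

83.6°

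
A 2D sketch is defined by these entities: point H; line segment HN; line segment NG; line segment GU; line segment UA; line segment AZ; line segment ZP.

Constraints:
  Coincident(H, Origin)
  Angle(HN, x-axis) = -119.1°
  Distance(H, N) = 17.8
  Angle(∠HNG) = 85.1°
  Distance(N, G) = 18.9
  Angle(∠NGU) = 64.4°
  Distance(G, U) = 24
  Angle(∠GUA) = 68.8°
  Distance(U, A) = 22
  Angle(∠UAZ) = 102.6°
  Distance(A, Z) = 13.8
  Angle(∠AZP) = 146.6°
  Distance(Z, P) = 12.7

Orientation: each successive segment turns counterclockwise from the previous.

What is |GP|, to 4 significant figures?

12.19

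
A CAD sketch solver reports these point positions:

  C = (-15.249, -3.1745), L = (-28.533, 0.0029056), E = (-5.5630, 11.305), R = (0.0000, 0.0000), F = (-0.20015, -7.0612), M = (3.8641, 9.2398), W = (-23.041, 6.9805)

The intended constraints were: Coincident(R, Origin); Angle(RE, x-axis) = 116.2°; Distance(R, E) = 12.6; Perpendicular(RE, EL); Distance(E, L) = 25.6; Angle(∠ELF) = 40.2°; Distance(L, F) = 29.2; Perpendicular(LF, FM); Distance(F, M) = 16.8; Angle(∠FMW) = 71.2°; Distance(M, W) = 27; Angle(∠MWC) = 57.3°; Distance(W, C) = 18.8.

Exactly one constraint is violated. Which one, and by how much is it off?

Distance(W, C) = 18.8 — off by 6.00.

R = (0.00, 0.00) ✓; RE at 116.2° ✓; |RE| = 12.60 ✓; ∠(RE, EL) = 90.00° ✓; |EL| = 25.60 ✓; ∠ELF = 40.20° ✓; |LF| = 29.20 ✓; ∠(LF, FM) = 90.00° ✓; |FM| = 16.80 ✓; ∠FMW = 71.20° ✓; |MW| = 27.00 ✓; ∠MWC = 57.30° ✓; |WC| = 12.80 ✗.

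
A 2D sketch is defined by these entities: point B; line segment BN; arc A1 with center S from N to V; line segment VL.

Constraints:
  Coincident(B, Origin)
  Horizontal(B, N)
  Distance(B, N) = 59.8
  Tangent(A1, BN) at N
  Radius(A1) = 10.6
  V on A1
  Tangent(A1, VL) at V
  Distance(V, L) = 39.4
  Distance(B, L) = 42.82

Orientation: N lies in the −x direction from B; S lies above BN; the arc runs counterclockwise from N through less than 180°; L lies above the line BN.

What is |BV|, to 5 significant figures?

51.845

B is at the origin; BN is horizontal with |BN| = 59.8 and N on the −x side, so N = (-59.800, 0.0000). Tangency of A1 to BN means the radius SN is perpendicular to BN, so S = N + (0, 10.6) = (-59.800, 10.600). Since SV ⟂ VL (tangency), |SL| = √(10.6² + 39.4²) = 40.801 regardless of where V sits on A1. So L lies on both circle(B, 42.82) and circle(S, 40.801); the above-BN intersection is L = (-26.255, 33.826). V is the foot of the tangent from L: V = (-51.709, 3.7520).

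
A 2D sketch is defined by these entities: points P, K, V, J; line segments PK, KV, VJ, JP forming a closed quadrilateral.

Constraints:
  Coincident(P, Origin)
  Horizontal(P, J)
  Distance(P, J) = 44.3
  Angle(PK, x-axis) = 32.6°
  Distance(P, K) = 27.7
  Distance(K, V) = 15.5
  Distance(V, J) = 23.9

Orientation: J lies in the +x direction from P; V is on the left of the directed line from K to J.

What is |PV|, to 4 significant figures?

43.19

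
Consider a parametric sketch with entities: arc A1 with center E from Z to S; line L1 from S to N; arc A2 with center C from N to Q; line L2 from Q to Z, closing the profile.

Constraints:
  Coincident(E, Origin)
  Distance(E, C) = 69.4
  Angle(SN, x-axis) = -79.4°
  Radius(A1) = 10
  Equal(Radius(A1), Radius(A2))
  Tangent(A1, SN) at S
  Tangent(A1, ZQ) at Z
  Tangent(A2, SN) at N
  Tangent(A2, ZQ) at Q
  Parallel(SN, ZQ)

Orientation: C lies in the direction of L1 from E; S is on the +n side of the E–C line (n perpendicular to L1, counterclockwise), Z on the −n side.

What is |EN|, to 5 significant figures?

70.117

Tangency of A1 to both parallel lines with radius 10.0 puts S and Z at E ± 10.0·n: S = (9.8294, 1.8395), Z = (-9.8294, -1.8395). Equal radii place N and Q the same way about C: N = C + 10.0·n = (22.596, -66.376), Q = C − 10.0·n = (2.9369, -70.055). Then |EN| = |N − E| = 70.117.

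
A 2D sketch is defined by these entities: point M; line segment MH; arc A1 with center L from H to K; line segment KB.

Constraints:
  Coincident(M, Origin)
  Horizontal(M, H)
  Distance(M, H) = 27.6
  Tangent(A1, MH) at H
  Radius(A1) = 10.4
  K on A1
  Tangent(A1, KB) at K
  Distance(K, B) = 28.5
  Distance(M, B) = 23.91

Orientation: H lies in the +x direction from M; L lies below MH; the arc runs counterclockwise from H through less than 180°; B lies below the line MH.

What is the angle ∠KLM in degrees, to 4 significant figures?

22.87°

M is at the origin; MH is horizontal with |MH| = 27.6 and H on the +x side, so H = (27.60, 0.000). Tangency of A1 to MH means the radius LH is perpendicular to MH, so L = H + (0, -10.4) = (27.60, -10.40). Since LK ⟂ KB (tangency), |LB| = √(10.4² + 28.5²) = 30.34 regardless of where K sits on A1. So B lies on both circle(M, 23.91) and circle(L, 30.34); the below-MH intersection is B = (0.4339, -23.91). K is the foot of the tangent from B: K = (20.06, -3.239).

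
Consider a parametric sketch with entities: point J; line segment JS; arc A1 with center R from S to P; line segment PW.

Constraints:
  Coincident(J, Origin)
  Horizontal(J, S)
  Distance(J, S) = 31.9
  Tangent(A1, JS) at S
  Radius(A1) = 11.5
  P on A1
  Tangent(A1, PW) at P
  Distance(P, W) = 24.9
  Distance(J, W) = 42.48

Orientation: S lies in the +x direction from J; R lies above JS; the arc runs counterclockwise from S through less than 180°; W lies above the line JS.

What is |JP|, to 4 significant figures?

44.41

Checks: |RP| = 11.50 ✓; ∠(RP, PW) = 90.00° ✓; |PW| = 24.90 ✓; |JW| = 42.48 ✓.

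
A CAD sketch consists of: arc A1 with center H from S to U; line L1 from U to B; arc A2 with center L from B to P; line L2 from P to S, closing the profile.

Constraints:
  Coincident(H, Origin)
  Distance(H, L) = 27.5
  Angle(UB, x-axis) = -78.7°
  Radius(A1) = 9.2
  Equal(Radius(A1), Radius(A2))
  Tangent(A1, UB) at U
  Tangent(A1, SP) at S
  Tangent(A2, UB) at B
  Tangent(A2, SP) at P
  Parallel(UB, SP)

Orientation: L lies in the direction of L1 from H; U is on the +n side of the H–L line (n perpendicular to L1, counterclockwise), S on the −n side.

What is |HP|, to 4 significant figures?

29.00

Tangency of A1 to both parallel lines with radius 9.2 puts U and S at H ± 9.2·n: U = (9.022, 1.803), S = (-9.022, -1.803). Equal radii place B and P the same way about L: B = L + 9.2·n = (14.41, -25.16), P = L − 9.2·n = (-3.633, -28.77). Then |HP| = |P − H| = 29.00.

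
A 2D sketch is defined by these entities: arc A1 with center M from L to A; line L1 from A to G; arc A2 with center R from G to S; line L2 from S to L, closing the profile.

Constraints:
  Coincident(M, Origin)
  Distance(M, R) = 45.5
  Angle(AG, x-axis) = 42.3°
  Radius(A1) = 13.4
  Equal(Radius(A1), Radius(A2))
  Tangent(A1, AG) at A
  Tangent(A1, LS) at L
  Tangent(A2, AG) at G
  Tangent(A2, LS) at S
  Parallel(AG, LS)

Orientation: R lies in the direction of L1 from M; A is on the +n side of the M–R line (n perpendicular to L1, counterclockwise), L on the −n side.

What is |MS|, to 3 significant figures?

47.4

The slot axis is L1's direction at 42.3°, so u = (cos 42.3°, sin 42.3°) = (0.740, 0.673) and n = (−sin 42.3°, cos 42.3°) = (-0.673, 0.740). M is at the origin and R lies 45.5 along u from M, so R = 45.5·u = (33.7, 30.6). Tangency of A1 to both parallel lines with radius 13.4 puts A and L at M ± 13.4·n: A = (-9.02, 9.91), L = (9.02, -9.91). Equal radii place G and S the same way about R: G = R + 13.4·n = (24.6, 40.5), S = R − 13.4·n = (42.7, 20.7). Then |MS| = |S − M| = 47.4.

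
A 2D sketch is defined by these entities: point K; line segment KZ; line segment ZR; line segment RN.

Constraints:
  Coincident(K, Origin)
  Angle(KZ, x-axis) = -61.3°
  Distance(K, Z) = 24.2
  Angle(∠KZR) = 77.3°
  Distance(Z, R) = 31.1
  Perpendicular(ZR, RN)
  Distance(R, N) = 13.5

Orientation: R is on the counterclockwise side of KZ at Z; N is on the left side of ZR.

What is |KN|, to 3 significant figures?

27.7

∠KZR = 77.3°, so ZR runs at -61.3° + (180° − 77.3°) = 41.4° from the x-axis; with |ZR| = 31.1, R = Z + 31.1·(cos 41.4°, sin 41.4°) = (34.9, -0.660). ZR ⟂ RN; with |RN| = 13.5 on the left of ZR, N = R + 13.5·(-0.661, 0.750) = (26.0, 9.47). Then |KN| = |N − K| = 27.7.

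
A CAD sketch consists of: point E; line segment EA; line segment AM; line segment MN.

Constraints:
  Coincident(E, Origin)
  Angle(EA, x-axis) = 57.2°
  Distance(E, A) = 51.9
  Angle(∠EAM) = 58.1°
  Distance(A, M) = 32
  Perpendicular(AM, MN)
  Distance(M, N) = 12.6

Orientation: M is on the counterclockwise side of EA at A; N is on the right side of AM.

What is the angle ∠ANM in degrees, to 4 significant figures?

68.51°

E is at the origin; EA runs at 57.2° with length 51.9, so A = 51.9·(cos 57.2°, sin 57.2°) = (28.11, 43.63). ∠EAM = 58.1°, so AM runs at 57.2° + (180° − 58.1°) = 179.1° from the x-axis; with |AM| = 32.0, M = A + 32.0·(cos 179.1°, sin 179.1°) = (-3.881, 44.13). The perpendicularity gives MN at right angles to AM; with |MN| = 12.6 on the right of AM, N = M + 12.6·(0.01571, 0.9999) = (-3.683, 56.73). Then cos ∠ANM = NA·NM / (|NA||NM|), giving 68.51°.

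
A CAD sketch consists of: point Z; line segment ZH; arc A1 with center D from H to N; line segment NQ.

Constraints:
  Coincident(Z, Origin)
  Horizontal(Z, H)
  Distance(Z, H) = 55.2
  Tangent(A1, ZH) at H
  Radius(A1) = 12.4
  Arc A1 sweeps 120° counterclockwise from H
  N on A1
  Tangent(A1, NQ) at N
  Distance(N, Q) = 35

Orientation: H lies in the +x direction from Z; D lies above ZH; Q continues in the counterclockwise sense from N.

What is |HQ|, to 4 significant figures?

49.38

Z is at the origin; ZH is horizontal with |ZH| = 55.2 and H on the +x side, so H = (55.20, 0.000). Tangency of A1 to ZH means the radius DH is perpendicular to ZH, so D = H + (0, 12.4) = (55.20, 12.40). On A1, H sits at bearing -90° from D; a 120° counterclockwise sweep puts N at bearing 30°, so N = D + 12.4·(cos 30°, sin 30°) = (65.94, 18.60). Tangency of A1 to NQ means the radius DN is perpendicular to NQ, so NQ runs along (−sin 30°, cos 30°); with |NQ| = 35.0, Q = (48.44, 48.91). Then |HQ| = |Q − H| = 49.38.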